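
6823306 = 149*45794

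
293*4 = 1172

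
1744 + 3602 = 5346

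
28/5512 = 7/1378 = 0.01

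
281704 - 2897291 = -2615587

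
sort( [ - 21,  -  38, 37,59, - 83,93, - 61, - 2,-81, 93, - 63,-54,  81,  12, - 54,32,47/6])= [-83, - 81, - 63,-61, - 54,- 54, - 38,-21,-2, 47/6,12,32, 37,59,81, 93,  93]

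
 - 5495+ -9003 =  - 14498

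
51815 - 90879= - 39064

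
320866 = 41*7826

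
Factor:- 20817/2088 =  - 2^ ( - 3)*3^2*29^ (- 1 )*257^1= - 2313/232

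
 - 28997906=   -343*84542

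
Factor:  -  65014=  - 2^1* 32507^1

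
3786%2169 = 1617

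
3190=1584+1606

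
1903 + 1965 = 3868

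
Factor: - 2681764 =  - 2^2*761^1*881^1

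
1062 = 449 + 613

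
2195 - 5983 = - 3788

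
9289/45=206 + 19/45= 206.42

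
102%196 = 102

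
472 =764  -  292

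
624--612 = 1236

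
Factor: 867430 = 2^1*5^1*86743^1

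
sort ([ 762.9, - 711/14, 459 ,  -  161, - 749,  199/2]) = [-749, - 161 , - 711/14, 199/2, 459,  762.9]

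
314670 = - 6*(  -  52445)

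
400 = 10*40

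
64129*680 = 43607720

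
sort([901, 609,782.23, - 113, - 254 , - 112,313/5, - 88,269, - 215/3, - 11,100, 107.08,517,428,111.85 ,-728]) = [ - 728 , - 254, - 113, - 112, - 88, - 215/3, - 11,313/5 , 100 , 107.08, 111.85, 269,428,517,  609,782.23, 901 ]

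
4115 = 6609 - 2494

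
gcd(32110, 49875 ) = 95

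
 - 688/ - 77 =688/77= 8.94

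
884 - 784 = 100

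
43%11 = 10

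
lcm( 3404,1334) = 98716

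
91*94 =8554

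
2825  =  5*565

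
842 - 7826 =-6984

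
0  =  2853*0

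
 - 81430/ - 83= 981 + 7/83 = 981.08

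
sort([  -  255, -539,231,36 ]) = [ - 539, - 255,36,231 ]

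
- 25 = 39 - 64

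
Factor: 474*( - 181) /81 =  - 28598/27 =- 2^1*3^ ( - 3)*79^1*  181^1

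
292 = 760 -468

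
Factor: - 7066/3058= - 3533/1529= -11^ ( - 1 )*139^(-1 )*3533^1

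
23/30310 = 23/30310 = 0.00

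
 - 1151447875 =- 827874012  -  323573863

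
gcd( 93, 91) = 1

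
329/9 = 329/9 =36.56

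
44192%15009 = 14174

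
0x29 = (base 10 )41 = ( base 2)101001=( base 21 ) 1k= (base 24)1h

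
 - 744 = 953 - 1697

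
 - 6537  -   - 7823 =1286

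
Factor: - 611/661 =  - 13^1*47^1*661^ (- 1) 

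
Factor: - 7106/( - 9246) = 3553/4623 = 3^ ( - 1)*11^1* 17^1 * 19^1*23^( - 1)*67^(-1)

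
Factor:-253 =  - 11^1*23^1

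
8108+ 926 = 9034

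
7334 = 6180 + 1154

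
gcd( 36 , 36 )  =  36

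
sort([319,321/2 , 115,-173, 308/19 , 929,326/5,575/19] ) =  [ - 173,308/19,575/19,326/5,115,  321/2 , 319 , 929]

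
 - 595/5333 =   -  595/5333 = - 0.11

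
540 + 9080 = 9620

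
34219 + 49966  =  84185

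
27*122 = 3294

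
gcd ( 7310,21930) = 7310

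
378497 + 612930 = 991427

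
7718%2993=1732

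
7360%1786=216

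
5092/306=2546/153 = 16.64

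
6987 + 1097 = 8084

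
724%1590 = 724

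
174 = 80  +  94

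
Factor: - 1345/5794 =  - 2^( - 1)* 5^1*269^1*2897^(-1) 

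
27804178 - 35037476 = -7233298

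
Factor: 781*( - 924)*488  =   - 2^5*3^1 *7^1*11^2*61^1*71^1 = -352162272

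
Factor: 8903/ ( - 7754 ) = - 2^ ( - 1 )*29^1 * 307^1*  3877^( - 1)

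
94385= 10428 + 83957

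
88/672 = 11/84 = 0.13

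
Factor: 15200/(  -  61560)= - 20/81 = -2^2*3^( - 4)*5^1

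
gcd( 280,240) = 40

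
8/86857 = 8/86857 = 0.00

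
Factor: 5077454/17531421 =2^1 * 3^(-1)*67^( - 1)*461^1*5507^1*87221^( - 1)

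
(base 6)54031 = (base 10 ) 7363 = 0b1110011000011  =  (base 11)5594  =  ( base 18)14D1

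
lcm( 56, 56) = 56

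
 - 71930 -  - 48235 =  - 23695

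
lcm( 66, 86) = 2838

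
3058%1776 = 1282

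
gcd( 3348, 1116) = 1116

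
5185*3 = 15555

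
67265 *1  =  67265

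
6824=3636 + 3188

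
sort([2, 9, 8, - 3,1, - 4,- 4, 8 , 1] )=[ - 4, - 4, - 3, 1,1,  2,8,8, 9]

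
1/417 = 1/417 = 0.00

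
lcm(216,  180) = 1080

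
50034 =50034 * 1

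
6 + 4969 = 4975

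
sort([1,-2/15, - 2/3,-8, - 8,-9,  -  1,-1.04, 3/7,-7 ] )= [ - 9, - 8 , - 8,-7, - 1.04,-1,-2/3, - 2/15, 3/7,  1]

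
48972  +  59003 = 107975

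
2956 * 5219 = 15427364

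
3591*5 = 17955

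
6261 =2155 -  - 4106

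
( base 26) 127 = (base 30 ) of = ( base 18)24F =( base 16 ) 2DF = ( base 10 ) 735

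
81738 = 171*478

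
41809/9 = 4645 + 4/9 = 4645.44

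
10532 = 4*2633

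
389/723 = 389/723=   0.54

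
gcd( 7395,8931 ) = 3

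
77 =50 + 27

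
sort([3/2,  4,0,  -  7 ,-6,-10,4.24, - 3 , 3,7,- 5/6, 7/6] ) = [-10, - 7,-6, - 3, - 5/6,0,7/6, 3/2, 3,4, 4.24 , 7]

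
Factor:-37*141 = - 3^1*37^1*47^1 = - 5217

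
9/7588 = 9/7588 =0.00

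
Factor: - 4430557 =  - 17^1 * 79^1*3299^1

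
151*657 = 99207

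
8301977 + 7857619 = 16159596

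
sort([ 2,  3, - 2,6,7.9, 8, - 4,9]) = [-4, - 2, 2, 3, 6, 7.9, 8, 9 ] 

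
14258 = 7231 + 7027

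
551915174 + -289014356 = 262900818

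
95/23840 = 19/4768 = 0.00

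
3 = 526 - 523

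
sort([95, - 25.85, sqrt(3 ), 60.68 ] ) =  [-25.85, sqrt(3 ), 60.68, 95]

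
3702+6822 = 10524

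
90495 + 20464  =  110959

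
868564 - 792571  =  75993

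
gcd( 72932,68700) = 4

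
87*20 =1740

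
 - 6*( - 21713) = 130278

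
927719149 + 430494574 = 1358213723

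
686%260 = 166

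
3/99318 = 1/33106 = 0.00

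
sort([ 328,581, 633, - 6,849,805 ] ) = [ - 6,328, 581,633, 805, 849] 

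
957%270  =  147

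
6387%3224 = 3163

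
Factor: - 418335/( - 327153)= 5^1*167^1 * 653^( - 1 ) = 835/653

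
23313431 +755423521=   778736952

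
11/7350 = 11/7350 = 0.00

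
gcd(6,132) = 6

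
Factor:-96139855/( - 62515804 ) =2^( - 2)*5^1*7^1*13^ ( - 2)*613^1*4481^1*92479^( - 1)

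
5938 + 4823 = 10761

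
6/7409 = 6/7409  =  0.00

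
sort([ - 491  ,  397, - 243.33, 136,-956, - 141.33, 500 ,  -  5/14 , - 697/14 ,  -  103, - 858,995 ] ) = [-956,-858, - 491, - 243.33, - 141.33,  -  103,-697/14, - 5/14,136, 397,500, 995 ] 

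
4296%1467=1362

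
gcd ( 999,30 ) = 3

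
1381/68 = 20+21/68 =20.31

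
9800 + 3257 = 13057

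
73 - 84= - 11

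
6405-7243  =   - 838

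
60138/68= 30069/34= 884.38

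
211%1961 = 211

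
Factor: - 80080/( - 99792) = 3^( - 4 )*5^1*13^1 = 65/81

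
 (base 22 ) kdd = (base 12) 5937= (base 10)9979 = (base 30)B2J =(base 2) 10011011111011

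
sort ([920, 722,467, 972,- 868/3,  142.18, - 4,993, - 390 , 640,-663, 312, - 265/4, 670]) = [-663,  -  390,  -  868/3, - 265/4, -4,142.18, 312, 467, 640, 670, 722,920,972 , 993 ]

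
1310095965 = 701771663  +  608324302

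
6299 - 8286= - 1987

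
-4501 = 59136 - 63637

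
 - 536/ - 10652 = 134/2663=0.05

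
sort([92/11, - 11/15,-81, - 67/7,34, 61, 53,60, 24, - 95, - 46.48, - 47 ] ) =[ - 95, - 81, - 47, -46.48, - 67/7, - 11/15, 92/11, 24, 34, 53, 60, 61]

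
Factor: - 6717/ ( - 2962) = 2^(-1 )* 3^1*1481^(-1)*2239^1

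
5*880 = 4400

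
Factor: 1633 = 23^1*71^1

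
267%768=267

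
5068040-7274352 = - 2206312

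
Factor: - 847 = - 7^1*11^2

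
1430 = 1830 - 400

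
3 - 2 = 1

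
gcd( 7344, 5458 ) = 2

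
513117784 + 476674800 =989792584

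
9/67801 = 9/67801= 0.00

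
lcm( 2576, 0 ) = 0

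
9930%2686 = 1872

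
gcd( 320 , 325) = 5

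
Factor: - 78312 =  - 2^3*3^1*13^1*251^1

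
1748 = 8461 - 6713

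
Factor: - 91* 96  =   - 8736 = -2^5*3^1*7^1*13^1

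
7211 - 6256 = 955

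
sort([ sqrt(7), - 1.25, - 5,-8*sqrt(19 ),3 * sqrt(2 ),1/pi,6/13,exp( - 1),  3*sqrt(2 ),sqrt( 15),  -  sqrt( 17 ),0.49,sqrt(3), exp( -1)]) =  [ - 8*sqrt( 19 ) , - 5, - sqrt(17 ), - 1.25,  1/pi,exp( - 1), exp( - 1 ),  6/13,  0.49,  sqrt(3), sqrt( 7 ),sqrt( 15 ),3*sqrt( 2),3 * sqrt (2 ) ]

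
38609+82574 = 121183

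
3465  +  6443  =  9908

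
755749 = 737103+18646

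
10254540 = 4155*2468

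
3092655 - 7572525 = - 4479870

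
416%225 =191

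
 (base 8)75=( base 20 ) 31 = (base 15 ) 41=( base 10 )61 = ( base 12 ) 51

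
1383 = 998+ 385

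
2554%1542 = 1012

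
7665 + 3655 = 11320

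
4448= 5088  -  640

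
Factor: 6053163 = 3^1*23^1*37^1*  2371^1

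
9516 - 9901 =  - 385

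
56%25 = 6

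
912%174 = 42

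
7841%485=81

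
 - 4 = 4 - 8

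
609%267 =75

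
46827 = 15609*3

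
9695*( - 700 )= - 6786500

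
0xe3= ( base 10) 227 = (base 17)d6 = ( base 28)83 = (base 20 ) b7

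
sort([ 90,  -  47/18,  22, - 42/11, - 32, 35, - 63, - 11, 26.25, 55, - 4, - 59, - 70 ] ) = [ - 70, - 63,-59, - 32, - 11 ,  -  4,-42/11, - 47/18,22,26.25,35,55, 90 ]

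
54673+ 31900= 86573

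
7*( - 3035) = - 21245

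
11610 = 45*258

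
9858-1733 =8125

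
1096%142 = 102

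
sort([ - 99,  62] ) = [ - 99,62 ]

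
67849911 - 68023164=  - 173253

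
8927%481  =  269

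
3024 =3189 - 165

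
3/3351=1/1117 = 0.00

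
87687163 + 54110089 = 141797252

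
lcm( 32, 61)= 1952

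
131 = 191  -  60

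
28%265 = 28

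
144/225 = 16/25 = 0.64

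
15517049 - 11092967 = 4424082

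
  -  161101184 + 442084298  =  280983114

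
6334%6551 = 6334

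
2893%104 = 85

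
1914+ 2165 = 4079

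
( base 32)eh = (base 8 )721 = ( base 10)465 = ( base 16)1D1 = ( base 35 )da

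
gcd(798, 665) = 133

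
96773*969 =93773037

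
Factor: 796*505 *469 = 2^2*5^1*7^1 * 67^1 *101^1*199^1 = 188528620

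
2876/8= 719/2 = 359.50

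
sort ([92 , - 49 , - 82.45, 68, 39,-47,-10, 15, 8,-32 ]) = [-82.45,-49, - 47 , - 32, - 10, 8, 15, 39,68, 92] 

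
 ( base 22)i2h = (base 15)28ED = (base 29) ACF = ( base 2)10001001000101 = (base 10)8773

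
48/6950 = 24/3475 = 0.01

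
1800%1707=93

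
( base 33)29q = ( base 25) 401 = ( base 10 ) 2501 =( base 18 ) 7CH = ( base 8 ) 4705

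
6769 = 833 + 5936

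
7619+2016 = 9635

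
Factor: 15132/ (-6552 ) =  - 2^ ( - 1)*3^(  -  1)*7^ (  -  1)*97^1 = -97/42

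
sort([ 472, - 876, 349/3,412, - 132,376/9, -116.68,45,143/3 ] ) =[ - 876, - 132, - 116.68,  376/9,45,143/3,349/3,412, 472] 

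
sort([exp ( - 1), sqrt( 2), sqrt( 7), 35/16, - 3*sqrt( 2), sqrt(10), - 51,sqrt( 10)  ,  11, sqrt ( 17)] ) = [ - 51,-3*sqrt ( 2 ), exp(-1), sqrt( 2), 35/16,sqrt (7 ), sqrt(10), sqrt(  10), sqrt(17 ),11]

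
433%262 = 171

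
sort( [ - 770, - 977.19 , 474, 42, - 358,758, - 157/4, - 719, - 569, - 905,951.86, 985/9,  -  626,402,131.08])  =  [ - 977.19, - 905 , - 770,- 719, - 626, - 569, - 358, - 157/4,  42,985/9,131.08, 402,474,758,951.86]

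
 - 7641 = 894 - 8535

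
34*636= 21624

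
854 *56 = 47824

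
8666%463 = 332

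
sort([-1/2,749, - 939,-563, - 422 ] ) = [-939, - 563, - 422,- 1/2,749]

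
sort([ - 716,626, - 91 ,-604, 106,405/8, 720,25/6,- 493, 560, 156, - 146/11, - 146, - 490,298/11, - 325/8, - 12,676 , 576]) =[ - 716, - 604, - 493, - 490, - 146, - 91, - 325/8 , - 146/11,- 12,25/6 , 298/11, 405/8,  106, 156,560, 576, 626 , 676,  720]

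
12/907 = 12/907 = 0.01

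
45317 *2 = 90634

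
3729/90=1243/30 = 41.43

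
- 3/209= - 1 + 206/209=   - 0.01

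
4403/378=11 + 35/54 = 11.65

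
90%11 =2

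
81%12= 9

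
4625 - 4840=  - 215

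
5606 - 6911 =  - 1305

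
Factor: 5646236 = 2^2 * 1411559^1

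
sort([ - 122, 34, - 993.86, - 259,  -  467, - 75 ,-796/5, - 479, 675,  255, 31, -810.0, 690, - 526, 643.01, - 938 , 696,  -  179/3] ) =[-993.86, - 938, - 810.0, - 526, - 479, - 467,  -  259, - 796/5, - 122, - 75,  -  179/3,31, 34,255, 643.01,675, 690, 696 ]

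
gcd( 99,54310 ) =1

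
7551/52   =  145 + 11/52 = 145.21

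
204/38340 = 17/3195 = 0.01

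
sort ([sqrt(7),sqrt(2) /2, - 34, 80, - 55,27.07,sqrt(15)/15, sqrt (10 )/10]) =[-55,  -  34,sqrt( 15)/15, sqrt(10) /10,sqrt( 2)/2,  sqrt (7),27.07,80]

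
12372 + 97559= 109931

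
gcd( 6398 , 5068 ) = 14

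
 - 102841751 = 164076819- 266918570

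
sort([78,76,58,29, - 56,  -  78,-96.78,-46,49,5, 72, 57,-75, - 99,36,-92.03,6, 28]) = [-99, - 96.78,-92.03, - 78,  -  75,-56, - 46,5,6,28, 29,36, 49,57,  58,72,76,78]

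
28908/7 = 4129 + 5/7 = 4129.71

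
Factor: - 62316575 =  - 5^2 * 241^1*10343^1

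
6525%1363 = 1073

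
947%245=212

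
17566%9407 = 8159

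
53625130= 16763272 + 36861858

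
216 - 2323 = - 2107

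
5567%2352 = 863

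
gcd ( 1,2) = 1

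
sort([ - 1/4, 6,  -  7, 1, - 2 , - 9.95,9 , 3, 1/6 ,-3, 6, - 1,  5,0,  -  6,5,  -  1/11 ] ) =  [  -  9.95, - 7,- 6, - 3, - 2, - 1,-1/4, - 1/11, 0,1/6, 1,3, 5,5,6, 6, 9]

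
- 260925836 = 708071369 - 968997205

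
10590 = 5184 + 5406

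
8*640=5120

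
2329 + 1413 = 3742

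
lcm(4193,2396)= 16772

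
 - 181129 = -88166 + -92963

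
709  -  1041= -332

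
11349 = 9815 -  - 1534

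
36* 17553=631908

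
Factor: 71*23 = 1633 = 23^1*71^1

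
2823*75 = 211725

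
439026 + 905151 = 1344177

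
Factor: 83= 83^1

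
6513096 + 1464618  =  7977714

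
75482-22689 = 52793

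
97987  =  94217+3770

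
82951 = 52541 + 30410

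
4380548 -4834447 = - 453899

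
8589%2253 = 1830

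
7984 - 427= 7557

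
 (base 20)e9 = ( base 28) a9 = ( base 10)289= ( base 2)100100001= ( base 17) 100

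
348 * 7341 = 2554668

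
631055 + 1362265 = 1993320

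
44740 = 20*2237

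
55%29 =26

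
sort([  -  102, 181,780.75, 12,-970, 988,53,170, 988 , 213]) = [  -  970,  -  102, 12,  53,170, 181, 213, 780.75,988, 988 ]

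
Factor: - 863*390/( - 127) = 2^1*3^1*5^1*13^1*127^( - 1)*863^1 = 336570/127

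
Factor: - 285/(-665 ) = 3/7 = 3^1*7^ ( - 1) 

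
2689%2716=2689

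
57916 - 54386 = 3530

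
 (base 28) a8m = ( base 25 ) cnb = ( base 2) 1111110010110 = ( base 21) i71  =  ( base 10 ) 8086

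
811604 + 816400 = 1628004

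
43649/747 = 43649/747 = 58.43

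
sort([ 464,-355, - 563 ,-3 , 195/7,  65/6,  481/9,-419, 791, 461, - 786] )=[-786 , - 563, - 419,  -  355, - 3, 65/6, 195/7,481/9, 461, 464,  791 ] 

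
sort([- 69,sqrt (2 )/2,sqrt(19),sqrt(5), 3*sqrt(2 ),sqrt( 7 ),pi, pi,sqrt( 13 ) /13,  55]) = [- 69, sqrt(13) /13, sqrt(2 ) /2, sqrt(5 ) , sqrt ( 7) , pi,  pi, 3*sqrt(2), sqrt(19), 55 ]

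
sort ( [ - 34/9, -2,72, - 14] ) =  [ - 14, - 34/9 , - 2,72] 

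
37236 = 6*6206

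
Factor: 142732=2^2*17^1*2099^1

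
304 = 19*16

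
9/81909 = 1/9101=0.00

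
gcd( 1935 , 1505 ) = 215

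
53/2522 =53/2522= 0.02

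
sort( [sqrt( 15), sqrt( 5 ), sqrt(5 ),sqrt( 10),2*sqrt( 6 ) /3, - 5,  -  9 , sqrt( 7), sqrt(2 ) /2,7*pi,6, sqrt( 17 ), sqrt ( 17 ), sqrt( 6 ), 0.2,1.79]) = [- 9, - 5, 0.2,sqrt( 2)/2, 2*sqrt (6 )/3,1.79,sqrt( 5 ), sqrt(5 ),sqrt(6),sqrt( 7 ),sqrt( 10),sqrt( 15),sqrt( 17),sqrt( 17),6,7*pi] 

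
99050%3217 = 2540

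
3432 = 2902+530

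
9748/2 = 4874 = 4874.00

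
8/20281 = 8/20281 = 0.00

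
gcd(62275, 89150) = 25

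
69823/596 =69823/596 = 117.15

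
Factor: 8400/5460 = 2^2*5^1*13^( - 1) =20/13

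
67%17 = 16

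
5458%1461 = 1075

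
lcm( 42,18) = 126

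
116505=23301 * 5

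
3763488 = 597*6304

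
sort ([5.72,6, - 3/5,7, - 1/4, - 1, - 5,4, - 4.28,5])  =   [ - 5, - 4.28, - 1, - 3/5, - 1/4,4,5,5.72,6,7]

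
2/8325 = 2/8325 =0.00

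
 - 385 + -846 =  - 1231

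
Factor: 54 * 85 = 2^1 * 3^3*5^1*17^1 = 4590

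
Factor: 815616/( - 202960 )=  - 2^5*3^3*5^( - 1)*43^(-1 ) =- 864/215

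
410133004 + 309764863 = 719897867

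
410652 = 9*45628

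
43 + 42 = 85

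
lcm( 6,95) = 570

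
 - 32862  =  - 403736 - - 370874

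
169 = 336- 167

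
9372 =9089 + 283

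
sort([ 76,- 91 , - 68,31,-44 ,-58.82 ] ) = [-91, - 68,  -  58.82, - 44,31 , 76]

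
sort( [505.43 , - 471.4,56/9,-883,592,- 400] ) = [ - 883, - 471.4, - 400  ,  56/9,  505.43,592]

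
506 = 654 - 148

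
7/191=7/191 = 0.04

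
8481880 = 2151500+6330380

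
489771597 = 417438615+72332982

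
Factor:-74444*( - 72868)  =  5424585392=2^4 * 37^1*503^1* 18217^1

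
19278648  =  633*30456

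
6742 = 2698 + 4044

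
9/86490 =1/9610=0.00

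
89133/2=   44566 + 1/2 = 44566.50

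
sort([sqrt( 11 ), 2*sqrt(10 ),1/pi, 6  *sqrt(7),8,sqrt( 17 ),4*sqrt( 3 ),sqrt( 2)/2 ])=[ 1/pi, sqrt(2)/2, sqrt ( 11), sqrt(17 ), 2*sqrt(10 ), 4*sqrt( 3), 8, 6 * sqrt(7)]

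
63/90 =7/10 = 0.70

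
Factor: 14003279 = 37^1*378467^1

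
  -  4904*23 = - 112792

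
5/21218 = 5/21218  =  0.00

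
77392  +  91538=168930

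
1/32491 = 1/32491 = 0.00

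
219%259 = 219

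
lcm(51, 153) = 153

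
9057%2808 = 633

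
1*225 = 225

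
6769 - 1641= 5128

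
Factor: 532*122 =64904=2^3*7^1*19^1*61^1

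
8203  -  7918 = 285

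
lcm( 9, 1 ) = 9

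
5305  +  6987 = 12292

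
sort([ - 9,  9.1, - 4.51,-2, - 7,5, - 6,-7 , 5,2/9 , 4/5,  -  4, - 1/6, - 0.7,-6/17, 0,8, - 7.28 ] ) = [ - 9, - 7.28, - 7, - 7, - 6,  -  4.51, - 4, - 2, - 0.7, - 6/17 , - 1/6,0,2/9, 4/5,5, 5, 8,  9.1] 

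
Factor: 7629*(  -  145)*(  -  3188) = 3526581540 =2^2*3^1*5^1*29^1 * 797^1* 2543^1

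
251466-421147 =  - 169681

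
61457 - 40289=21168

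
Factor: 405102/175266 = 3^(  -  1) * 7^( - 1 ) * 13^( - 1) * 631^1 = 631/273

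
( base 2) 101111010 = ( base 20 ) ii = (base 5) 3003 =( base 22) h4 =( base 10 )378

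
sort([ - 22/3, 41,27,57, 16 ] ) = [-22/3, 16,  27,41, 57]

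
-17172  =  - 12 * 1431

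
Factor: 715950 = 2^1*3^2*  5^2*37^1*43^1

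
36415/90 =7283/18= 404.61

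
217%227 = 217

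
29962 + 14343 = 44305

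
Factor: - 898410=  - 2^1 *3^1*5^1* 29947^1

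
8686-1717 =6969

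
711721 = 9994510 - 9282789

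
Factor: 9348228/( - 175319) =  - 2^2*3^2*19^1*79^1*173^1*199^( - 1)*881^( - 1)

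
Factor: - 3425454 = -2^1*3^2*47^1*4049^1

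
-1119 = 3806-4925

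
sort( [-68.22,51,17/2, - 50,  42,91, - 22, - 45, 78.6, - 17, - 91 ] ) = [ - 91, - 68.22, - 50, - 45,-22, - 17,17/2, 42,51,78.6,  91] 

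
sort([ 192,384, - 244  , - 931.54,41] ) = [ - 931.54,-244, 41, 192,384]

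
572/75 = 572/75 = 7.63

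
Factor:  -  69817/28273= - 7^( - 2)*11^2= - 121/49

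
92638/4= 46319/2 = 23159.50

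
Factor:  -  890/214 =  - 5^1*89^1 * 107^(  -  1 ) = - 445/107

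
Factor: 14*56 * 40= 2^7 *5^1*7^2 = 31360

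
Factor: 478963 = 478963^1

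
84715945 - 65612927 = 19103018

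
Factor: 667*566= 377522 = 2^1 * 23^1*29^1*283^1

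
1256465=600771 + 655694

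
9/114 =3/38 = 0.08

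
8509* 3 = 25527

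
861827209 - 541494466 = 320332743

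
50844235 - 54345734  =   - 3501499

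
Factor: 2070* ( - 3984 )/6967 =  - 8246880/6967 = -2^5*3^3*5^1*23^1 * 83^1*6967^(-1 ) 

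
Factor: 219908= 2^2 * 13^1*4229^1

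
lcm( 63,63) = 63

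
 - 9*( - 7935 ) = 71415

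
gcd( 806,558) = 62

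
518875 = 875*593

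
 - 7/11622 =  -7/11622=-0.00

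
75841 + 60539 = 136380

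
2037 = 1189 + 848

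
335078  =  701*478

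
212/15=212/15 = 14.13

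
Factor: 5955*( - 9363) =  - 3^2*5^1*397^1 *3121^1  =  -55756665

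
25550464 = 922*27712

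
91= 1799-1708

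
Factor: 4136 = 2^3*11^1*47^1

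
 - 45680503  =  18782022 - 64462525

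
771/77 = 771/77 = 10.01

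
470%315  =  155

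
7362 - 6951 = 411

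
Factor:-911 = -911^1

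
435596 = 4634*94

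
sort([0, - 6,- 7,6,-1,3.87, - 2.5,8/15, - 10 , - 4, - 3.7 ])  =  [ - 10, - 7, - 6, - 4,-3.7,-2.5,-1, 0,8/15,  3.87,6]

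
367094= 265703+101391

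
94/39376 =47/19688  =  0.00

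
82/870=41/435 = 0.09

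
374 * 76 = 28424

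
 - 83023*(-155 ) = 12868565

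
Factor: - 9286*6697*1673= - 2^1*7^1 * 37^1*181^1*239^1*4643^1 = -104041096166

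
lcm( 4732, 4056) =28392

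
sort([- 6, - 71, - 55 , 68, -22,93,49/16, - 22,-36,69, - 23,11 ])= [  -  71,  -  55,-36, - 23,-22,-22,  -  6, 49/16 , 11, 68,69,93 ]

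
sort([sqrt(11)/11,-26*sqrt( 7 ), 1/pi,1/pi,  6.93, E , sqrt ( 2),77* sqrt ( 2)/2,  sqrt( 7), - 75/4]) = [ - 26*sqrt( 7), - 75/4, sqrt(11 )/11,1/pi,1/pi, sqrt(2 ), sqrt( 7 ) , E, 6.93, 77*sqrt(  2)/2]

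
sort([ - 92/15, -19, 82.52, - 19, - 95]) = [ - 95,-19 , - 19  , - 92/15, 82.52]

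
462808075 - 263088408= 199719667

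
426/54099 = 142/18033 = 0.01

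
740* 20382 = 15082680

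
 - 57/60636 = -1 + 20193/20212 = - 0.00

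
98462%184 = 22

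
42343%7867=3008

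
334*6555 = 2189370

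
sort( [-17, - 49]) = [ - 49,-17]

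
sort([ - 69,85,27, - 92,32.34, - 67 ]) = [ - 92, - 69, - 67, 27,32.34,85]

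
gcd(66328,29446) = 2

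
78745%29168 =20409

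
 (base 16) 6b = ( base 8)153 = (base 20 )57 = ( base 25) 47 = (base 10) 107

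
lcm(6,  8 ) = 24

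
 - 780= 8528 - 9308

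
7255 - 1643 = 5612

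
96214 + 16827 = 113041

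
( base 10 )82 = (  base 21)3J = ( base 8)122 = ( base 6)214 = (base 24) 3A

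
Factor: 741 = 3^1*13^1*19^1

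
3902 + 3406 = 7308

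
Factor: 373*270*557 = 2^1 * 3^3*5^1*373^1*557^1 = 56095470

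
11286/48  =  1881/8 = 235.12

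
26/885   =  26/885 = 0.03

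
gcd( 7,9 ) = 1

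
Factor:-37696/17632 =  - 2^1*29^(-1)*31^1=- 62/29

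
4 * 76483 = 305932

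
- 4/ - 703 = 4/703 = 0.01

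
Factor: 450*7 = 2^1*3^2*5^2*7^1 =3150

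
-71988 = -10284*7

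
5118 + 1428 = 6546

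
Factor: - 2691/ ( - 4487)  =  3^2*7^( - 1)*13^1 *23^1*641^ ( - 1)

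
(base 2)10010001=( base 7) 265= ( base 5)1040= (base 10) 145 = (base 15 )9A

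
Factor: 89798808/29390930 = 44899404/14695465 = 2^2*3^1*5^(-1 )*11^1 * 23^2*43^(-1)*643^1*68351^(  -  1 ) 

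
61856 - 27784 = 34072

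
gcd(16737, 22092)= 21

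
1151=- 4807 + 5958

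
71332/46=1550 + 16/23 = 1550.70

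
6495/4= 1623 + 3/4 = 1623.75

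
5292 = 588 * 9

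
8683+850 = 9533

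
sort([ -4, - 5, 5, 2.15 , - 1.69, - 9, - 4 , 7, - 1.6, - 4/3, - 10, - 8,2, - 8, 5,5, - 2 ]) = [ -10, - 9 , - 8, - 8, - 5, - 4, - 4, - 2, - 1.69 , - 1.6, - 4/3, 2,2.15, 5,  5,5,7 ] 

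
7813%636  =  181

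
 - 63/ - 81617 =63/81617 = 0.00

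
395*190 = 75050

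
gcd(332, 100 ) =4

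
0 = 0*8486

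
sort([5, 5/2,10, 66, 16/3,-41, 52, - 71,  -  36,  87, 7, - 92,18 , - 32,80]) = [-92, - 71, - 41, - 36,-32, 5/2, 5, 16/3,7,  10, 18, 52,  66, 80, 87 ] 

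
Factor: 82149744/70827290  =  41074872/35413645 = 2^3*3^1*5^(  -  1)*23^1 * 337^(  -  1)*21017^( - 1) * 74411^1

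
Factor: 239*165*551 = 21728685   =  3^1*5^1*11^1*19^1*29^1*239^1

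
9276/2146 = 4 +346/1073 = 4.32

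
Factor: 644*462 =297528 = 2^3*3^1*7^2*11^1*23^1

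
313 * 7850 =2457050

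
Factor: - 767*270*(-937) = 194043330=2^1 * 3^3*5^1*13^1*59^1*937^1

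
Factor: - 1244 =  - 2^2 *311^1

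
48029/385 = 48029/385  =  124.75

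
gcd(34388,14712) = 4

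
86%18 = 14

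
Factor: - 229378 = - 2^1*114689^1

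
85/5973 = 85/5973=0.01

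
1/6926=1/6926  =  0.00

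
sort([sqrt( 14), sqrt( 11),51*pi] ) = [ sqrt( 11),sqrt( 14), 51*pi] 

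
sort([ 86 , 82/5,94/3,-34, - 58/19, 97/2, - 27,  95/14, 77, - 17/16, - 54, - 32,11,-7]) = [ -54, - 34, -32, - 27,-7, - 58/19, - 17/16,95/14,11, 82/5, 94/3, 97/2,77 , 86] 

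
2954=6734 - 3780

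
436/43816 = 109/10954=0.01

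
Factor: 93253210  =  2^1 * 5^1 * 1531^1*6091^1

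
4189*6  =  25134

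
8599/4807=8599/4807 =1.79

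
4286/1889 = 2 + 508/1889 = 2.27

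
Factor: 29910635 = 5^1*5982127^1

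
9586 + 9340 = 18926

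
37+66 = 103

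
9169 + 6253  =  15422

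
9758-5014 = 4744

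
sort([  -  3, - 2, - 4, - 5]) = [ - 5,  -  4, - 3, - 2]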